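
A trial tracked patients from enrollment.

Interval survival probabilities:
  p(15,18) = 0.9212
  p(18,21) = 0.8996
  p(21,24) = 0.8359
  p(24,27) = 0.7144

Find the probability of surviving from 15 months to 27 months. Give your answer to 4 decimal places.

0.4949

The overall survival probability is 0.9212 × 0.8996 × 0.8359 × 0.7144.
= 0.494879.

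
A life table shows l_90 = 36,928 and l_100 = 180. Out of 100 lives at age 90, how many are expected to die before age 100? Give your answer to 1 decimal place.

The relevant probability is 1 − 180/36,928 = 0.995126.
Expected number = 100 × 0.995126 = 99.5.

99.5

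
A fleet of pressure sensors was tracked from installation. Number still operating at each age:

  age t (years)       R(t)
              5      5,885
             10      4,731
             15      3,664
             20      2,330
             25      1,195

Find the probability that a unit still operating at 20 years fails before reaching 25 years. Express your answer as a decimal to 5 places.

P(fail before 25 | operational at 20) = 1 − R(25)/R(20) = 1 − 1,195/2,330 = (1,135)/2,330 = 0.487124.

0.48712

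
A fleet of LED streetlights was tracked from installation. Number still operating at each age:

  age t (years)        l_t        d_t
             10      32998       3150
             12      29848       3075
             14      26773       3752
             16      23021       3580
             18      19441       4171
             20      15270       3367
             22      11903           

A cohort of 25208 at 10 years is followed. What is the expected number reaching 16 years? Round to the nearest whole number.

The relevant probability is 23021/32998 = 0.697648.
Expected number = 25208 × 0.697648 = 17586.

17586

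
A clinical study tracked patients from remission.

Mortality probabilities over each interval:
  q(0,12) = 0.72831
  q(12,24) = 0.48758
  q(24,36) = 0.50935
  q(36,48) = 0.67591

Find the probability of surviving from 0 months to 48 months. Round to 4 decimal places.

0.0221

P(survive 0→48) = (1 − 0.72831) × (1 − 0.48758) × (1 − 0.50935) × (1 − 0.67591).
= 0.27169 × 0.51242 × 0.49065 × 0.32409 = 0.022138.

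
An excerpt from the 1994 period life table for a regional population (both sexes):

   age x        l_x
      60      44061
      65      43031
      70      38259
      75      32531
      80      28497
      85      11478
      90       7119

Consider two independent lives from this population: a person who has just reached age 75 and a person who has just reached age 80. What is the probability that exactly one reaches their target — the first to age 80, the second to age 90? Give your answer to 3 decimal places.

p₁ = l_80/l_75 = 28497/32531 = 0.875995; p₂ = l_90/l_80 = 7119/28497 = 0.249816.
P(exactly one) = p₁(1−p₂) + (1−p₁)p₂ = 0.657157 + 0.030978 = 0.688136.

0.688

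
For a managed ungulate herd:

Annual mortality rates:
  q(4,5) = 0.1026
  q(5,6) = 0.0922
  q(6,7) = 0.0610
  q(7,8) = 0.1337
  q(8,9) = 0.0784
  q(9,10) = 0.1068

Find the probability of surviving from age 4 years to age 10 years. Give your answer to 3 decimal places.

P(survive 4→10) = (1 − 0.1026) × (1 − 0.0922) × (1 − 0.0610) × (1 − 0.1337) × (1 − 0.0784) × (1 − 0.1068).
= 0.8974 × 0.9078 × 0.9390 × 0.8663 × 0.9216 × 0.8932 = 0.545508.

0.546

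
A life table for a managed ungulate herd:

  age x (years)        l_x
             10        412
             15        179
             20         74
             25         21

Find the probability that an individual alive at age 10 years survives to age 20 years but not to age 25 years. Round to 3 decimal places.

0.129

This is the probability of reaching 20 but not 25, conditional on being alive at 10: (l_20 − l_25) / l_10.
= (74 − 21) / 412 = 53 / 412 = 0.128641.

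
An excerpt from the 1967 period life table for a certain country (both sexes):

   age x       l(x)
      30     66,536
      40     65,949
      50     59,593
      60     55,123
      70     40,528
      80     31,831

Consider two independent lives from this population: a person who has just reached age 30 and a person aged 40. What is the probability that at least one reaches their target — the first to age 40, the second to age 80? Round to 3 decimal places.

p₁ = l(40)/l(30) = 65,949/66,536 = 0.991178; p₂ = l(80)/l(40) = 31,831/65,949 = 0.482661.
P(at least one) = 1 − (1−p₁)(1−p₂) = 1 − 0.008822 × 0.517339 = 0.995436.

0.995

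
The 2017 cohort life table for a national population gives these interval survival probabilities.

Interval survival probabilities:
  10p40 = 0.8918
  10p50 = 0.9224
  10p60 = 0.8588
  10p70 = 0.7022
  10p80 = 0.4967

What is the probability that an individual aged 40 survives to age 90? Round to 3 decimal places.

0.246

50p40 = 0.8918 × 0.9224 × 0.8588 × 0.7022 × 0.4967.
= 0.246396.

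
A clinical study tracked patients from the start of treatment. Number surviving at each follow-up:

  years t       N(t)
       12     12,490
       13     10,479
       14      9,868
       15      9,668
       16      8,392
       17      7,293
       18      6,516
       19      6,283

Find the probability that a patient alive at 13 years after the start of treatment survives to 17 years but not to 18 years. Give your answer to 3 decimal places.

This is the probability of reaching 17 but not 18, conditional on being alive at 13: (N(17) − N(18)) / N(13).
= (7,293 − 6,516) / 10,479 = 777 / 10,479 = 0.074148.

0.074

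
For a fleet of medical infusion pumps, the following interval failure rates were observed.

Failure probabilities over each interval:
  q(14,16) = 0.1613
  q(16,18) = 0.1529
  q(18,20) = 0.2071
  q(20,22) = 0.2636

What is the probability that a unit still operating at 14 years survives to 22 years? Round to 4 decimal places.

0.4148

Survival from 14 to 22 is the product of surviving each interval: (1 − 0.1613) × (1 − 0.1529) × (1 − 0.2071) × (1 − 0.2636).
= 0.8387 × 0.8471 × 0.7929 × 0.7364 = 0.414833.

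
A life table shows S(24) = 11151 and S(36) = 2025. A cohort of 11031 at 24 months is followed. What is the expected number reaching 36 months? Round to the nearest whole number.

2003

The relevant probability is 2025/11151 = 0.181598.
Expected number = 11031 × 0.181598 = 2003.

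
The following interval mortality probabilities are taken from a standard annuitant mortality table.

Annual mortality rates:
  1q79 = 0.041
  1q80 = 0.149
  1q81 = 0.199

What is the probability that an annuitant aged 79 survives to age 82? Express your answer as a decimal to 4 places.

0.6537

Survival from 79 to 82 is the product of surviving each interval: (1 − 0.041) × (1 − 0.149) × (1 − 0.199).
= 0.959 × 0.851 × 0.801 = 0.653703.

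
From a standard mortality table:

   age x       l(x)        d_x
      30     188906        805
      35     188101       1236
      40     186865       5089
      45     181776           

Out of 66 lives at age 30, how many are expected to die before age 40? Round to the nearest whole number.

The relevant probability is 1 − 186865/188906 = 0.010804.
Expected number = 66 × 0.010804 = 1.

1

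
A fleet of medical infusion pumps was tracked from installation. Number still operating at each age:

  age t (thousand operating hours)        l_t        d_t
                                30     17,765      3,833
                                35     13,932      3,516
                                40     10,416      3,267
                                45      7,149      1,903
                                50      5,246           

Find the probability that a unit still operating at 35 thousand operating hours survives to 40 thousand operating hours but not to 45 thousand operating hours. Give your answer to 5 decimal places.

0.23450

This is the probability of reaching 40 but not 45, conditional on being operational at 35: (l_40 − l_45) / l_35.
= (10,416 − 7,149) / 13,932 = 3,267 / 13,932 = 0.234496.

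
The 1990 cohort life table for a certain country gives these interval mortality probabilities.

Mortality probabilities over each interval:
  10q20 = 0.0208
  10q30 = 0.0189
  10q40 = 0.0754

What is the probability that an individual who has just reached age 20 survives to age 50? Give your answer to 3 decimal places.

Chaining the interval survival probabilities: (1 − 0.0208) × (1 − 0.0189) × (1 − 0.0754).
= 0.9792 × 0.9811 × 0.9246 = 0.888257.

0.888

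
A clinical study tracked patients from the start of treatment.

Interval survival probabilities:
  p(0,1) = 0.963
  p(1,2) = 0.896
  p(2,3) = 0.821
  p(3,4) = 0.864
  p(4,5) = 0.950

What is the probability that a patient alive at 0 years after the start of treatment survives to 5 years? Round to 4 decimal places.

0.5815

Chaining the interval survival probabilities: 0.963 × 0.896 × 0.821 × 0.864 × 0.950.
= 0.581453.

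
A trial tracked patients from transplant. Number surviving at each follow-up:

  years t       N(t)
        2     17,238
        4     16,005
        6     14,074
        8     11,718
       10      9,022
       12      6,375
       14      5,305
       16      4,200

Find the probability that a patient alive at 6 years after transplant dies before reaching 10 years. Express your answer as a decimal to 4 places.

P(die before 10 | alive at 6) = 1 − N(10)/N(6) = 1 − 9,022/14,074 = (5,052)/14,074 = 0.358960.

0.3590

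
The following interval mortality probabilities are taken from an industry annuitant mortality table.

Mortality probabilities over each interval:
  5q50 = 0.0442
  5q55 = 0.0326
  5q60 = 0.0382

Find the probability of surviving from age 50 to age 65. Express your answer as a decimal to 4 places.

0.8893

The overall survival probability is (1 − 0.0442) × (1 − 0.0326) × (1 − 0.0382).
= 0.9558 × 0.9674 × 0.9618 = 0.889320.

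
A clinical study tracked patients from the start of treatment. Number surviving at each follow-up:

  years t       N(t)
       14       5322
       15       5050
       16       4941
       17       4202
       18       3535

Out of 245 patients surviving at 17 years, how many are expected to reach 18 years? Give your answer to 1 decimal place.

206.1

The relevant probability is 3535/4202 = 0.841266.
Expected number = 245 × 0.841266 = 206.1.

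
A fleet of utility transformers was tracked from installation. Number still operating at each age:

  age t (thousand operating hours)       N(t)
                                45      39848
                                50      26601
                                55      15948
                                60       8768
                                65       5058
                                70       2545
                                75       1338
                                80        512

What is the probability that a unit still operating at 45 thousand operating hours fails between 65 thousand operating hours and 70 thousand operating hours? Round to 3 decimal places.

This is the probability of reaching 65 but not 70, conditional on being operational at 45: (N(65) − N(70)) / N(45).
= (5058 − 2545) / 39848 = 2513 / 39848 = 0.063065.

0.063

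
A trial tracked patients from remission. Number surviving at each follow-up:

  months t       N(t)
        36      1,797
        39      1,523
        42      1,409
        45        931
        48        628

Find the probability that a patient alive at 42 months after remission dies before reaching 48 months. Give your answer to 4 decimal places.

0.5543

P(die before 48 | alive at 42) = 1 − N(48)/N(42) = 1 − 628/1,409 = (781)/1,409 = 0.554294.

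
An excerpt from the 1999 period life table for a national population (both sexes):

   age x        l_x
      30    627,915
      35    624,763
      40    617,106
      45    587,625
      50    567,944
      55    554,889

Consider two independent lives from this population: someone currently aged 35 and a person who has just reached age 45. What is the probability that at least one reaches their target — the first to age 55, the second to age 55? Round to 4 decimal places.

p₁ = l_55/l_35 = 554,889/624,763 = 0.888159; p₂ = l_55/l_45 = 554,889/587,625 = 0.944291.
P(at least one) = 1 − (1−p₁)(1−p₂) = 1 − 0.111841 × 0.055709 = 0.993769.

0.9938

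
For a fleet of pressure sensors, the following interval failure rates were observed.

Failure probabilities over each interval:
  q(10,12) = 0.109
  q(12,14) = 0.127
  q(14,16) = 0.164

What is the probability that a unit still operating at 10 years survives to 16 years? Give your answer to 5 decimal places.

0.65028

The overall survival probability is (1 − 0.109) × (1 − 0.127) × (1 − 0.164).
= 0.891 × 0.873 × 0.836 = 0.650277.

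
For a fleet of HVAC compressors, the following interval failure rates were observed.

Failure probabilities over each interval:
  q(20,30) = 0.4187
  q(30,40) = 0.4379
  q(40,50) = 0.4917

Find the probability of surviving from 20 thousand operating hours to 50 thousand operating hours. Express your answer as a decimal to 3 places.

0.166

P(survive 20→50) = (1 − 0.4187) × (1 − 0.4379) × (1 − 0.4917).
= 0.5813 × 0.5621 × 0.5083 = 0.166086.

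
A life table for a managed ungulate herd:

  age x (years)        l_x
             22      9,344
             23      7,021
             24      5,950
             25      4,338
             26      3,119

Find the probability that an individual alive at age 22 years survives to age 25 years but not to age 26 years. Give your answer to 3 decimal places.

This is the probability of reaching 25 but not 26, conditional on being alive at 22: (l_25 − l_26) / l_22.
= (4,338 − 3,119) / 9,344 = 1,219 / 9,344 = 0.130458.

0.130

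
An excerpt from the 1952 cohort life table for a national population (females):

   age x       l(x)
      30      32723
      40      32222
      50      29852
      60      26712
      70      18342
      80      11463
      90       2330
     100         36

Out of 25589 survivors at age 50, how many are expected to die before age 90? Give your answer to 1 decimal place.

23591.7

The relevant probability is 1 − 2330/29852 = 0.921948.
Expected number = 25589 × 0.921948 = 23591.7.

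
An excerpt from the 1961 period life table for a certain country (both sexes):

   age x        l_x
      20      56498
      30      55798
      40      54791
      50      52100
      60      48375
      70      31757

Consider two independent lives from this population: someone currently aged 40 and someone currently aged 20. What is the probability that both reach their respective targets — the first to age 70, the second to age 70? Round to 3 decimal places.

0.326

p₁ = l_70/l_40 = 31757/54791 = 0.579602; p₂ = l_70/l_20 = 31757/56498 = 0.562091.
P(both) = p₁ × p₂ = 0.579602 × 0.562091 = 0.325789.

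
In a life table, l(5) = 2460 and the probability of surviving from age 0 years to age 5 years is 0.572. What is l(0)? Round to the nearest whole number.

4301

l(0) = l(5) / p = 2460 / 0.572 = 4301.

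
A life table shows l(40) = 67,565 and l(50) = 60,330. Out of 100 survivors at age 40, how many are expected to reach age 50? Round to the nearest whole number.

89

The relevant probability is 60,330/67,565 = 0.892918.
Expected number = 100 × 0.892918 = 89.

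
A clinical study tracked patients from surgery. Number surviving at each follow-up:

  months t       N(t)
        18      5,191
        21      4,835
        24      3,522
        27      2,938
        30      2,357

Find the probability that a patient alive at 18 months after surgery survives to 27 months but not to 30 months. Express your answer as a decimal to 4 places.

This is the probability of reaching 27 but not 30, conditional on being alive at 18: (N(27) − N(30)) / N(18).
= (2,938 − 2,357) / 5,191 = 581 / 5,191 = 0.111924.

0.1119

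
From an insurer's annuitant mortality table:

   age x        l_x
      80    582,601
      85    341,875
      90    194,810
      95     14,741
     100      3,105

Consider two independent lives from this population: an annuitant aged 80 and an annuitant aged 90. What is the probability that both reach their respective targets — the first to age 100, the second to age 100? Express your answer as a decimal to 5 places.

0.00008

p₁ = l_100/l_80 = 3,105/582,601 = 0.005330; p₂ = l_100/l_90 = 3,105/194,810 = 0.015939.
P(both) = p₁ × p₂ = 0.005330 × 0.015939 = 0.000085.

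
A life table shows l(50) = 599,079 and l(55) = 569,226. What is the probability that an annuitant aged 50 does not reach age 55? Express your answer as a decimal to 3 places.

0.050

P(die before 55 | alive at 50) = 1 − l(55)/l(50) = 1 − 569,226/599,079 = (29,853)/599,079 = 0.049831.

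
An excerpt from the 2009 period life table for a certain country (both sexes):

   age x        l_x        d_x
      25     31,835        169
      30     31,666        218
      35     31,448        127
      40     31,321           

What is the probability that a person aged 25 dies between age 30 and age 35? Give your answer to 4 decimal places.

We want 5|5q25 = (l_30 − l_35)/l_25.
This is the probability of reaching 30 but not 35, conditional on being alive at 25: (l_30 − l_35) / l_25.
= (31,666 − 31,448) / 31,835 = 218 / 31,835 = 0.006848.

0.0068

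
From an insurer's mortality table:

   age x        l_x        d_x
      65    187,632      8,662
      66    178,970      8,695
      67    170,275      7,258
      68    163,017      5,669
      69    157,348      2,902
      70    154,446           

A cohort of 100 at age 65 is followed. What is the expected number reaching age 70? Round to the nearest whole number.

82

The relevant probability is 154,446/187,632 = 0.823133.
Expected number = 100 × 0.823133 = 82.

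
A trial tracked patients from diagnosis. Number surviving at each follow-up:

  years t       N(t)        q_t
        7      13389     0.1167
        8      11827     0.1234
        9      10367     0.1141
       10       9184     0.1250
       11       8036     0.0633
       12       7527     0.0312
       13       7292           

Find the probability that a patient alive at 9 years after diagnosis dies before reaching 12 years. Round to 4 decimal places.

P(die before 12 | alive at 9) = 1 − N(12)/N(9) = 1 − 7527/10367 = (2840)/10367 = 0.273946.

0.2739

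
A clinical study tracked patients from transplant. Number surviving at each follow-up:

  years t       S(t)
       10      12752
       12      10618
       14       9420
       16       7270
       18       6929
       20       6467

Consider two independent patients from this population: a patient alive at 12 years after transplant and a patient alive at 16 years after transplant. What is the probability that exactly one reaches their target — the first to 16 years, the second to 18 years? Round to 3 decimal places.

0.333

p₁ = S(16)/S(12) = 7270/10618 = 0.684686; p₂ = S(18)/S(16) = 6929/7270 = 0.953095.
P(exactly one) = p₁(1−p₂) + (1−p₁)p₂ = 0.032115 + 0.300524 = 0.332639.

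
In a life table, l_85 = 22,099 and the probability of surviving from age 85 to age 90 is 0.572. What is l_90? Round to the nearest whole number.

l_90 = l_85 × p = 22,099 × 0.572 = 12641.

12641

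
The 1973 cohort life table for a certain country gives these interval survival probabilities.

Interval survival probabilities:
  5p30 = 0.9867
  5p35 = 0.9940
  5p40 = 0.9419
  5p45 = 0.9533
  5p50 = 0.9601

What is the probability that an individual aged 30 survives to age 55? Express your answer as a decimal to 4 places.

0.8455

Chaining the interval survival probabilities: 0.9867 × 0.9940 × 0.9419 × 0.9533 × 0.9601.
= 0.845517.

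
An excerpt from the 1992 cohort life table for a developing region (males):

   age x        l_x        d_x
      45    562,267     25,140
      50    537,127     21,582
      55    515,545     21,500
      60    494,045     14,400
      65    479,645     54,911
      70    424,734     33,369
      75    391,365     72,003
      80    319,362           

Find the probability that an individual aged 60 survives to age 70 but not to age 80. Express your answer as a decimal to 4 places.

We want 10|10q60 = (l_70 − l_80)/l_60.
This is the probability of reaching 70 but not 80, conditional on being alive at 60: (l_70 − l_80) / l_60.
= (424,734 − 319,362) / 494,045 = 105,372 / 494,045 = 0.213284.

0.2133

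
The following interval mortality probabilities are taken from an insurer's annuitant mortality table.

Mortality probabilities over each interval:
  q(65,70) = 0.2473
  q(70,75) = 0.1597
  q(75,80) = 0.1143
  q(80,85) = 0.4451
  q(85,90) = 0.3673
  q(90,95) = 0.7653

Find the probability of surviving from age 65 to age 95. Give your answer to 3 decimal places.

Survival from 65 to 95 is the product of surviving each interval: (1 − 0.2473) × (1 − 0.1597) × (1 − 0.1143) × (1 − 0.4451) × (1 − 0.3673) × (1 − 0.7653).
= 0.7527 × 0.8403 × 0.8857 × 0.5549 × 0.6327 × 0.2347 = 0.046160.

0.046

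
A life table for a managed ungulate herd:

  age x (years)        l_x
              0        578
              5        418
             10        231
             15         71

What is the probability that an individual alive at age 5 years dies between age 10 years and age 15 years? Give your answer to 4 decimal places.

0.3828

This is the probability of reaching 10 but not 15, conditional on being alive at 5: (l_10 − l_15) / l_5.
= (231 − 71) / 418 = 160 / 418 = 0.382775.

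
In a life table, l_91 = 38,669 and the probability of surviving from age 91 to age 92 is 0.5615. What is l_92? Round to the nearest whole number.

l_92 = l_91 × p = 38,669 × 0.5615 = 21713.

21713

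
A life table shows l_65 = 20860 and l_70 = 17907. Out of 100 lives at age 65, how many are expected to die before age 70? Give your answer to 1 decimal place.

14.2

The relevant probability is 1 − 17907/20860 = 0.141563.
Expected number = 100 × 0.141563 = 14.2.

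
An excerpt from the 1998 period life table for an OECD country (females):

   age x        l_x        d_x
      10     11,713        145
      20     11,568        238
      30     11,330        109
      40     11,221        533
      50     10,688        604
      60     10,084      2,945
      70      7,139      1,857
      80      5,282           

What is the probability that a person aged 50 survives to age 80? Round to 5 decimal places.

0.49420

We want 30p50 = l_80/l_50.
The conditional survival probability is l_80/l_50 = 5,282/10,688 = 0.494199.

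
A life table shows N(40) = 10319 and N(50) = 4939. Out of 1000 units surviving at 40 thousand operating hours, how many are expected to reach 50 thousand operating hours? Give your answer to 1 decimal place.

The relevant probability is 4939/10319 = 0.478632.
Expected number = 1000 × 0.478632 = 478.6.

478.6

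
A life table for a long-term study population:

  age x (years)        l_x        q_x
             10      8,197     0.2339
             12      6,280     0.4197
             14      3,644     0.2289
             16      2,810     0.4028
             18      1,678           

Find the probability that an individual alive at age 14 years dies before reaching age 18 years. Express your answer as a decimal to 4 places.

P(die before 18 | alive at 14) = 1 − l_18/l_14 = 1 − 1,678/3,644 = (1,966)/3,644 = 0.539517.

0.5395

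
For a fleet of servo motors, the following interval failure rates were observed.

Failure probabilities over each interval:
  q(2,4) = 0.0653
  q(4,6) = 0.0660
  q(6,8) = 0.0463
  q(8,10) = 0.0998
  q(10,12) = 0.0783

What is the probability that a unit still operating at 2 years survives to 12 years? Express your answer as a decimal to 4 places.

0.6908

The overall survival probability is (1 − 0.0653) × (1 − 0.0660) × (1 − 0.0463) × (1 − 0.0998) × (1 − 0.0783).
= 0.9347 × 0.9340 × 0.9537 × 0.9002 × 0.9217 = 0.690811.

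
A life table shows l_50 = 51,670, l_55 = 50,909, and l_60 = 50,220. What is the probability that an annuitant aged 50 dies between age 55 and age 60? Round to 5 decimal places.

0.01333

We want 5|5q50 = (l_55 − l_60)/l_50.
This is the probability of reaching 55 but not 60, conditional on being alive at 50: (l_55 − l_60) / l_50.
= (50,909 − 50,220) / 51,670 = 689 / 51,670 = 0.013335.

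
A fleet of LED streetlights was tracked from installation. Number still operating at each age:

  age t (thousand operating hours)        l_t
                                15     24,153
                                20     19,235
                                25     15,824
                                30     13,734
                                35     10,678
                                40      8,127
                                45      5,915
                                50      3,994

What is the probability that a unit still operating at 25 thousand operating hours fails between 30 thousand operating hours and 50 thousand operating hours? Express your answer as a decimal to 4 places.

This is the probability of reaching 30 but not 50, conditional on being operational at 25: (l_30 − l_50) / l_25.
= (13,734 − 3,994) / 15,824 = 9,740 / 15,824 = 0.615521.

0.6155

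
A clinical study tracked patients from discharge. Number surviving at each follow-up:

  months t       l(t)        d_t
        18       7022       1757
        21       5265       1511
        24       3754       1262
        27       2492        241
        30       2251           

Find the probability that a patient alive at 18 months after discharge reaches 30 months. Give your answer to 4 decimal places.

The conditional survival probability is l(30)/l(18) = 2251/7022 = 0.320564.

0.3206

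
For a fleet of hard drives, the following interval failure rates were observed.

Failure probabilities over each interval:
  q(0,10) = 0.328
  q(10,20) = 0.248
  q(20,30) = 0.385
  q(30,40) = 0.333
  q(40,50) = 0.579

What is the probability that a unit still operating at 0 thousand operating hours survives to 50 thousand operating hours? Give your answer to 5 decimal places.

0.08727

Survival from 0 to 50 is the product of surviving each interval: (1 − 0.328) × (1 − 0.248) × (1 − 0.385) × (1 − 0.333) × (1 − 0.579).
= 0.672 × 0.752 × 0.615 × 0.667 × 0.421 = 0.087271.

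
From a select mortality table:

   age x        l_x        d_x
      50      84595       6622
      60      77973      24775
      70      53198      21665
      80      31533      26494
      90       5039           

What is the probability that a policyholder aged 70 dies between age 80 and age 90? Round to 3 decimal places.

0.498

We want 10|10q70 = (l_80 − l_90)/l_70.
This is the probability of reaching 80 but not 90, conditional on being alive at 70: (l_80 − l_90) / l_70.
= (31533 − 5039) / 53198 = 26494 / 53198 = 0.498026.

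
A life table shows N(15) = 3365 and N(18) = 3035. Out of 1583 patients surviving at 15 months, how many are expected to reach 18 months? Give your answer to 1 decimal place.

The relevant probability is 3035/3365 = 0.901932.
Expected number = 1583 × 0.901932 = 1427.8.

1427.8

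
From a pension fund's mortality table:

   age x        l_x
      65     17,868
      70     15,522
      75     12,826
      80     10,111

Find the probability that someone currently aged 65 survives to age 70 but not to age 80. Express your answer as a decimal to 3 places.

We want 5|10q65 = (l_70 − l_80)/l_65.
This is the probability of reaching 70 but not 80, conditional on being alive at 65: (l_70 − l_80) / l_65.
= (15,522 − 10,111) / 17,868 = 5,411 / 17,868 = 0.302832.

0.303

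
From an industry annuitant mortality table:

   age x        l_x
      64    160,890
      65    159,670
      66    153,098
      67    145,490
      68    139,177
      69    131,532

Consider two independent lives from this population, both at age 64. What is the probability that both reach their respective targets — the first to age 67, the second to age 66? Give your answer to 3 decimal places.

p₁ = l_67/l_64 = 145,490/160,890 = 0.904282; p₂ = l_66/l_64 = 153,098/160,890 = 0.951569.
P(both) = p₁ × p₂ = 0.904282 × 0.951569 = 0.860487.

0.860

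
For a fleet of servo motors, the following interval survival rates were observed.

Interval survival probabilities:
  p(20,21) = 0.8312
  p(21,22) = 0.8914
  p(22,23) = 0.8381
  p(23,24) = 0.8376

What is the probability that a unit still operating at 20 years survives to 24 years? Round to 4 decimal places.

P(survive 20→24) = 0.8312 × 0.8914 × 0.8381 × 0.8376.
= 0.520129.

0.5201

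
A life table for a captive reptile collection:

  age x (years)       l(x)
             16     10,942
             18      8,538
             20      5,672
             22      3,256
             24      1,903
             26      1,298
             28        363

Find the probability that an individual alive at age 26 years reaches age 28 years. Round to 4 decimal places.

The conditional survival probability is l(28)/l(26) = 363/1,298 = 0.279661.

0.2797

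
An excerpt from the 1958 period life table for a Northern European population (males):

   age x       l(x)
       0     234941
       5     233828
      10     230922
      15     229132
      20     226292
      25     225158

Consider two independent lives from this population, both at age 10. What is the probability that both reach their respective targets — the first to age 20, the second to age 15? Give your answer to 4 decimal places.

p₁ = l(20)/l(10) = 226292/230922 = 0.979950; p₂ = l(15)/l(10) = 229132/230922 = 0.992248.
P(both) = p₁ × p₂ = 0.979950 × 0.992248 = 0.972353.

0.9724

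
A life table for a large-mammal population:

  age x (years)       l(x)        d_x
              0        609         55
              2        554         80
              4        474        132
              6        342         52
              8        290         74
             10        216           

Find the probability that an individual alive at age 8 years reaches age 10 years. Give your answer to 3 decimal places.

The conditional survival probability is l(10)/l(8) = 216/290 = 0.744828.

0.745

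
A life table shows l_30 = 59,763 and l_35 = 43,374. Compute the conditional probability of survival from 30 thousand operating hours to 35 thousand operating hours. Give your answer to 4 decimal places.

The conditional survival probability is l_35/l_30 = 43,374/59,763 = 0.725767.

0.7258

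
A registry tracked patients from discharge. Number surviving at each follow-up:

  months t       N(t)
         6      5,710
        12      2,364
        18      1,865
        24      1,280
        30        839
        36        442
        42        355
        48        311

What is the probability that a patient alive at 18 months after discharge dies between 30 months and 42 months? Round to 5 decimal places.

0.25952

This is the probability of reaching 30 but not 42, conditional on being alive at 18: (N(30) − N(42)) / N(18).
= (839 − 355) / 1,865 = 484 / 1,865 = 0.259517.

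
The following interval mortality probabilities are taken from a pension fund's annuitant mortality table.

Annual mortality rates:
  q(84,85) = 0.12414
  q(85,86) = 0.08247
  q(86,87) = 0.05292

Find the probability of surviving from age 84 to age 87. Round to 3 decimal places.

0.761

Chaining the interval survival probabilities: (1 − 0.12414) × (1 − 0.08247) × (1 − 0.05292).
= 0.87586 × 0.91753 × 0.94708 = 0.761100.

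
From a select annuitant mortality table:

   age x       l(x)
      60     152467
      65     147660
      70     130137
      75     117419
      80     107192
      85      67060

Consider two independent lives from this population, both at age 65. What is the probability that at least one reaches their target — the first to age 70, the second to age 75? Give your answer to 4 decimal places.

p₁ = l(70)/l(65) = 130137/147660 = 0.881329; p₂ = l(75)/l(65) = 117419/147660 = 0.795198.
P(at least one) = 1 − (1−p₁)(1−p₂) = 1 − 0.118671 × 0.204802 = 0.975696.

0.9757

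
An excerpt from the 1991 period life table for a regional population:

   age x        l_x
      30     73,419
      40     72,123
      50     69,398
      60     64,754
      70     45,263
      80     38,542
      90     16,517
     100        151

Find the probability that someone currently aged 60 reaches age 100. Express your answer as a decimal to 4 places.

We want 40p60 = l_100/l_60.
The conditional survival probability is l_100/l_60 = 151/64,754 = 0.002332.

0.0023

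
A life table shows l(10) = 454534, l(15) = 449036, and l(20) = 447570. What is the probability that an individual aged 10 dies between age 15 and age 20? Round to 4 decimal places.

0.0032

This is the probability of reaching 15 but not 20, conditional on being alive at 10: (l(15) − l(20)) / l(10).
= (449036 − 447570) / 454534 = 1466 / 454534 = 0.003225.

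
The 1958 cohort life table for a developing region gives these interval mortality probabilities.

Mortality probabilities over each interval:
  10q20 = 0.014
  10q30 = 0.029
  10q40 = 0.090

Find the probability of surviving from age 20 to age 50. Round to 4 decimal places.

0.8712

Survival from 20 to 50 is the product of surviving each interval: (1 − 0.014) × (1 − 0.029) × (1 − 0.090).
= 0.986 × 0.971 × 0.910 = 0.871239.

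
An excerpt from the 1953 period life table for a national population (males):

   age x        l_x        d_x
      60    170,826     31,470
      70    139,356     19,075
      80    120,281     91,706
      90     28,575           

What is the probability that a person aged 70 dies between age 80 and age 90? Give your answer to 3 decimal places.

0.658

We want 10|10q70 = (l_80 − l_90)/l_70.
This is the probability of reaching 80 but not 90, conditional on being alive at 70: (l_80 − l_90) / l_70.
= (120,281 − 28,575) / 139,356 = 91,706 / 139,356 = 0.658070.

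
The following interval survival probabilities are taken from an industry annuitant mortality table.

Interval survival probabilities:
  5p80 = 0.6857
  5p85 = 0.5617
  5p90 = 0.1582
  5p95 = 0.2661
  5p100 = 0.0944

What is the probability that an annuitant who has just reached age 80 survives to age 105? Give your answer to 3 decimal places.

Chaining the interval survival probabilities: 0.6857 × 0.5617 × 0.1582 × 0.2661 × 0.0944.
= 0.001531.

0.002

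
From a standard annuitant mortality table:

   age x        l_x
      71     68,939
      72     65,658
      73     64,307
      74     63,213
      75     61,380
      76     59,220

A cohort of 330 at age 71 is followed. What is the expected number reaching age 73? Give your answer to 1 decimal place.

307.8

The relevant probability is 64,307/68,939 = 0.932810.
Expected number = 330 × 0.932810 = 307.8.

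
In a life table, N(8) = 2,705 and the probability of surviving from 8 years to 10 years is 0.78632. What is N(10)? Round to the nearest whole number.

2127

N(10) = N(8) × p = 2,705 × 0.78632 = 2127.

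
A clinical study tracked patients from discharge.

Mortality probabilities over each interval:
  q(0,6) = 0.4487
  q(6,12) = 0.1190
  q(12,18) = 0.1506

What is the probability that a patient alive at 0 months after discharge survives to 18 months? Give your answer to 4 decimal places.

0.4125

Chaining the interval survival probabilities: (1 − 0.4487) × (1 − 0.1190) × (1 − 0.1506).
= 0.5513 × 0.8810 × 0.8494 = 0.412550.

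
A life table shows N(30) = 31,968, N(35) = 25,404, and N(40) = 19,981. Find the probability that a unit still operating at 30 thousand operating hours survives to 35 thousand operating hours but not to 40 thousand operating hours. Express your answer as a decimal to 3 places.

0.170

This is the probability of reaching 35 but not 40, conditional on being operational at 30: (N(35) − N(40)) / N(30).
= (25,404 − 19,981) / 31,968 = 5,423 / 31,968 = 0.169638.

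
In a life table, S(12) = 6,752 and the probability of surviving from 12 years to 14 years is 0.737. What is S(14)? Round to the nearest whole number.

S(14) = S(12) × p = 6,752 × 0.737 = 4976.

4976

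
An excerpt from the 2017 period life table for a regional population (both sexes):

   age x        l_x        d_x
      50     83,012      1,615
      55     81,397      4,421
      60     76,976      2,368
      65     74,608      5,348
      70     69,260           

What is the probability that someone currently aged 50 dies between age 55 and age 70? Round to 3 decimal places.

We want 5|15q50 = (l_55 − l_70)/l_50.
This is the probability of reaching 55 but not 70, conditional on being alive at 50: (l_55 − l_70) / l_50.
= (81,397 − 69,260) / 83,012 = 12,137 / 83,012 = 0.146208.

0.146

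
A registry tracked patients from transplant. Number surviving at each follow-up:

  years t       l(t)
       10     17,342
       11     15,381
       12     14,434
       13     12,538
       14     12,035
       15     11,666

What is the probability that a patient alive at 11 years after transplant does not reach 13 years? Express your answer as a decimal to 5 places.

P(die before 13 | alive at 11) = 1 − l(13)/l(11) = 1 − 12,538/15,381 = (2,843)/15,381 = 0.184838.

0.18484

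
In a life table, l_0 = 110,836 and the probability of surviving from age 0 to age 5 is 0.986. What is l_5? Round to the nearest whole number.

l_5 = l_0 × p = 110,836 × 0.986 = 109284.

109284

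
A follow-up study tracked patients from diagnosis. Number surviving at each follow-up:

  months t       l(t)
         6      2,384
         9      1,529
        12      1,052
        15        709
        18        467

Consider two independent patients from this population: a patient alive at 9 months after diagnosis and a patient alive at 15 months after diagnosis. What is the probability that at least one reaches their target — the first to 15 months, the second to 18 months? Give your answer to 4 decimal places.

p₁ = l(15)/l(9) = 709/1,529 = 0.463702; p₂ = l(18)/l(15) = 467/709 = 0.658674.
P(at least one) = 1 − (1−p₁)(1−p₂) = 1 − 0.536298 × 0.341326 = 0.816948.

0.8169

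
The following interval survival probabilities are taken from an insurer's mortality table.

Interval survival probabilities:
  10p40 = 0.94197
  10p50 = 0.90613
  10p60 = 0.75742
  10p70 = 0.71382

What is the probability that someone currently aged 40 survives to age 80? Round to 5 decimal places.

0.46148

40p40 = 0.94197 × 0.90613 × 0.75742 × 0.71382.
= 0.461480.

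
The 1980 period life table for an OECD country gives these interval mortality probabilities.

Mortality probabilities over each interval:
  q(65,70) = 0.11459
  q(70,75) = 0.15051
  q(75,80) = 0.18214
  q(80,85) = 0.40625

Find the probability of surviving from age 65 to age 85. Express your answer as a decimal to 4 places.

0.3652

Chaining the interval survival probabilities: (1 − 0.11459) × (1 − 0.15051) × (1 − 0.18214) × (1 − 0.40625).
= 0.88541 × 0.84949 × 0.81786 × 0.59375 = 0.365246.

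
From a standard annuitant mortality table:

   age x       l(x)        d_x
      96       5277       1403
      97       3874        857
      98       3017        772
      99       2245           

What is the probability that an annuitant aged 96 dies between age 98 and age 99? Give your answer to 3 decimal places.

0.146

This is the probability of reaching 98 but not 99, conditional on being alive at 96: (l(98) − l(99)) / l(96).
= (3017 − 2245) / 5277 = 772 / 5277 = 0.146295.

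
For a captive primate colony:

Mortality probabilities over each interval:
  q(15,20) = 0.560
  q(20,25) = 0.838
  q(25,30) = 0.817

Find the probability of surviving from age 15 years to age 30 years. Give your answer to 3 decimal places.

0.013

Survival from 15 to 30 is the product of surviving each interval: (1 − 0.560) × (1 − 0.838) × (1 − 0.817).
= 0.440 × 0.162 × 0.183 = 0.013044.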